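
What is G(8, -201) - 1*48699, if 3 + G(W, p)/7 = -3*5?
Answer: -48825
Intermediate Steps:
G(W, p) = -126 (G(W, p) = -21 + 7*(-3*5) = -21 + 7*(-15) = -21 - 105 = -126)
G(8, -201) - 1*48699 = -126 - 1*48699 = -126 - 48699 = -48825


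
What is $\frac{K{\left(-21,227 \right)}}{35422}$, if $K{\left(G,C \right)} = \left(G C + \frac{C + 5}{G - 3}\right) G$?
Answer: $\frac{50155}{17711} \approx 2.8319$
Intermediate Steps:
$K{\left(G,C \right)} = G \left(C G + \frac{5 + C}{-3 + G}\right)$ ($K{\left(G,C \right)} = \left(C G + \frac{5 + C}{-3 + G}\right) G = G \left(C G + \frac{5 + C}{-3 + G}\right)$)
$\frac{K{\left(-21,227 \right)}}{35422} = \frac{\left(-21\right) \frac{1}{-3 - 21} \left(5 + 227 + 227 \left(-21\right)^{2} - 681 \left(-21\right)\right)}{35422} = - \frac{21 \left(5 + 227 + 227 \cdot 441 + 14301\right)}{-24} \cdot \frac{1}{35422} = \left(-21\right) \left(- \frac{1}{24}\right) \left(5 + 227 + 100107 + 14301\right) \frac{1}{35422} = \left(-21\right) \left(- \frac{1}{24}\right) 114640 \cdot \frac{1}{35422} = 100310 \cdot \frac{1}{35422} = \frac{50155}{17711}$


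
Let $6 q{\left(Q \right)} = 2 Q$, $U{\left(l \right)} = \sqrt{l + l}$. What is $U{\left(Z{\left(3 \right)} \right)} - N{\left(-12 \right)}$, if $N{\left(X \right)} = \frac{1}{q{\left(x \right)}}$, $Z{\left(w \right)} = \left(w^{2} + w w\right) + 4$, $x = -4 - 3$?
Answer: $\frac{3}{7} + 2 \sqrt{11} \approx 7.0618$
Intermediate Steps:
$x = -7$
$Z{\left(w \right)} = 4 + 2 w^{2}$ ($Z{\left(w \right)} = \left(w^{2} + w^{2}\right) + 4 = 2 w^{2} + 4 = 4 + 2 w^{2}$)
$U{\left(l \right)} = \sqrt{2} \sqrt{l}$ ($U{\left(l \right)} = \sqrt{2 l} = \sqrt{2} \sqrt{l}$)
$q{\left(Q \right)} = \frac{Q}{3}$ ($q{\left(Q \right)} = \frac{2 Q}{6} = \frac{Q}{3}$)
$N{\left(X \right)} = - \frac{3}{7}$ ($N{\left(X \right)} = \frac{1}{\frac{1}{3} \left(-7\right)} = \frac{1}{- \frac{7}{3}} = - \frac{3}{7}$)
$U{\left(Z{\left(3 \right)} \right)} - N{\left(-12 \right)} = \sqrt{2} \sqrt{4 + 2 \cdot 3^{2}} - - \frac{3}{7} = \sqrt{2} \sqrt{4 + 2 \cdot 9} + \frac{3}{7} = \sqrt{2} \sqrt{4 + 18} + \frac{3}{7} = \sqrt{2} \sqrt{22} + \frac{3}{7} = 2 \sqrt{11} + \frac{3}{7} = \frac{3}{7} + 2 \sqrt{11}$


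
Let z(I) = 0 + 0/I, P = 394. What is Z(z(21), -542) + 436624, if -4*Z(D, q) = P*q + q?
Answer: 980293/2 ≈ 4.9015e+5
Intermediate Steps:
z(I) = 0 (z(I) = 0 + 0 = 0)
Z(D, q) = -395*q/4 (Z(D, q) = -(394*q + q)/4 = -395*q/4)
Z(z(21), -542) + 436624 = -395/4*(-542) + 436624 = 107045/2 + 436624 = 980293/2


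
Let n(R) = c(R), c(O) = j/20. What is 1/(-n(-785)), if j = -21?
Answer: 20/21 ≈ 0.95238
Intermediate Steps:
c(O) = -21/20
n(R) = -21/20
1/(-n(-785)) = 1/(-1*(-21/20)) = 1/(21/20) = 20/21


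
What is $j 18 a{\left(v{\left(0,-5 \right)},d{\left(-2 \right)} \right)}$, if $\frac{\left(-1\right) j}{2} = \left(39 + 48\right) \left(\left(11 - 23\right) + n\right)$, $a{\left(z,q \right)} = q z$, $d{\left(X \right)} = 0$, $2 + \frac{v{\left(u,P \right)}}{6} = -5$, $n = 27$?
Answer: $0$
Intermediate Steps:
$v{\left(u,P \right)} = -42$ ($v{\left(u,P \right)} = -12 + 6 \left(-5\right) = -12 - 30 = -42$)
$j = -2610$ ($j = - 2 \left(39 + 48\right) \left(\left(11 - 23\right) + 27\right) = - 2 \cdot 87 \left(-12 + 27\right) = - 2 \cdot 87 \cdot 15 = \left(-2\right) 1305 = -2610$)
$j 18 a{\left(v{\left(0,-5 \right)},d{\left(-2 \right)} \right)} = - 2610 \cdot 18 \cdot 0 \left(-42\right) = - 2610 \cdot 18 \cdot 0 = \left(-2610\right) 0 = 0$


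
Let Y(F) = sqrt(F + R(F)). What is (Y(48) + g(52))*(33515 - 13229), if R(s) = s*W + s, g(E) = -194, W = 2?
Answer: -3935484 + 162288*sqrt(3) ≈ -3.6544e+6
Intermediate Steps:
R(s) = 3*s (R(s) = s*2 + s = 2*s + s = 3*s)
Y(F) = 2*sqrt(F) (Y(F) = sqrt(F + 3*F) = sqrt(4*F) = 2*sqrt(F))
(Y(48) + g(52))*(33515 - 13229) = (2*sqrt(48) - 194)*(33515 - 13229) = (2*(4*sqrt(3)) - 194)*20286 = (8*sqrt(3) - 194)*20286 = (-194 + 8*sqrt(3))*20286 = -3935484 + 162288*sqrt(3)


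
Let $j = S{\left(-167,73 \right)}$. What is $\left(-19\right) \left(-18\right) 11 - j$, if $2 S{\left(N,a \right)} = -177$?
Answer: $\frac{7701}{2} \approx 3850.5$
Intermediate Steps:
$S{\left(N,a \right)} = - \frac{177}{2}$ ($S{\left(N,a \right)} = \frac{1}{2} \left(-177\right) = - \frac{177}{2}$)
$j = - \frac{177}{2} \approx -88.5$
$\left(-19\right) \left(-18\right) 11 - j = \left(-19\right) \left(-18\right) 11 - - \frac{177}{2} = 342 \cdot 11 + \frac{177}{2} = 3762 + \frac{177}{2} = \frac{7701}{2}$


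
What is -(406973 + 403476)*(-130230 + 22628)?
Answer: 87205933298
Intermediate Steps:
-(406973 + 403476)*(-130230 + 22628) = -810449*(-107602) = -1*(-87205933298) = 87205933298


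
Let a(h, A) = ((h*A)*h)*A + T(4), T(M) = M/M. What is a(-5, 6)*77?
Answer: 69377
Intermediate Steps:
T(M) = 1
a(h, A) = 1 + A²*h² (a(h, A) = ((h*A)*h)*A + 1 = ((A*h)*h)*A + 1 = (A*h²)*A + 1 = A²*h² + 1 = 1 + A²*h²)
a(-5, 6)*77 = (1 + 6²*(-5)²)*77 = (1 + 36*25)*77 = (1 + 900)*77 = 901*77 = 69377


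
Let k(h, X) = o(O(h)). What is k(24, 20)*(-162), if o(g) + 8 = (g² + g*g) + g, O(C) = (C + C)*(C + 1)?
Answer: -466753104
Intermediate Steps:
O(C) = 2*C*(1 + C) (O(C) = (2*C)*(1 + C) = 2*C*(1 + C))
o(g) = -8 + g + 2*g² (o(g) = -8 + ((g² + g*g) + g) = -8 + ((g² + g²) + g) = -8 + (2*g² + g) = -8 + (g + 2*g²) = -8 + g + 2*g²)
k(h, X) = -8 + 2*h*(1 + h) + 8*h²*(1 + h)² (k(h, X) = -8 + 2*h*(1 + h) + 2*(2*h*(1 + h))² = -8 + 2*h*(1 + h) + 2*(4*h²*(1 + h)²) = -8 + 2*h*(1 + h) + 8*h²*(1 + h)²)
k(24, 20)*(-162) = (-8 + 2*24*(1 + 24) + 8*24²*(1 + 24)²)*(-162) = (-8 + 2*24*25 + 8*576*25²)*(-162) = (-8 + 1200 + 8*576*625)*(-162) = (-8 + 1200 + 2880000)*(-162) = 2881192*(-162) = -466753104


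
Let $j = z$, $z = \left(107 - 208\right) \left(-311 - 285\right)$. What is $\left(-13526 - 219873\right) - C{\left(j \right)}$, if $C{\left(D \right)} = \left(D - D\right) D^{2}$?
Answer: $-233399$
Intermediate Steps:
$z = 60196$ ($z = \left(-101\right) \left(-596\right) = 60196$)
$j = 60196$
$C{\left(D \right)} = 0$ ($C{\left(D \right)} = 0 D^{2} = 0$)
$\left(-13526 - 219873\right) - C{\left(j \right)} = \left(-13526 - 219873\right) - 0 = \left(-13526 - 219873\right) + 0 = -233399 + 0 = -233399$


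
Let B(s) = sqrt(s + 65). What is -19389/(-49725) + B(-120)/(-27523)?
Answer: 6463/16575 - I*sqrt(55)/27523 ≈ 0.38992 - 0.00026945*I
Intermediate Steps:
B(s) = sqrt(65 + s)
-19389/(-49725) + B(-120)/(-27523) = -19389/(-49725) + sqrt(65 - 120)/(-27523) = -19389*(-1/49725) + sqrt(-55)*(-1/27523) = 6463/16575 + (I*sqrt(55))*(-1/27523) = 6463/16575 - I*sqrt(55)/27523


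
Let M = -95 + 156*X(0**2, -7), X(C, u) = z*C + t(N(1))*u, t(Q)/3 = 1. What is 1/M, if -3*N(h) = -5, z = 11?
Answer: -1/3371 ≈ -0.00029665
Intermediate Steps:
N(h) = 5/3 (N(h) = -1/3*(-5) = 5/3)
t(Q) = 3 (t(Q) = 3*1 = 3)
X(C, u) = 3*u + 11*C (X(C, u) = 11*C + 3*u = 3*u + 11*C)
M = -3371 (M = -95 + 156*(3*(-7) + 11*0**2) = -95 + 156*(-21 + 11*0) = -95 + 156*(-21 + 0) = -95 + 156*(-21) = -95 - 3276 = -3371)
1/M = 1/(-3371) = -1/3371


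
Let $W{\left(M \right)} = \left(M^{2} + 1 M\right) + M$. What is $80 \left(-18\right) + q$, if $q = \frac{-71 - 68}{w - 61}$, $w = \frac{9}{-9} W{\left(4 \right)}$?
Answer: $- \frac{122261}{85} \approx -1438.4$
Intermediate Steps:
$W{\left(M \right)} = M^{2} + 2 M$ ($W{\left(M \right)} = \left(M^{2} + M\right) + M = \left(M + M^{2}\right) + M = M^{2} + 2 M$)
$w = -24$ ($w = \frac{9}{-9} \cdot 4 \left(2 + 4\right) = 9 \left(- \frac{1}{9}\right) 4 \cdot 6 = \left(-1\right) 24 = -24$)
$q = \frac{139}{85}$ ($q = \frac{-71 - 68}{-24 - 61} = - \frac{139}{-85} = \left(-139\right) \left(- \frac{1}{85}\right) = \frac{139}{85} \approx 1.6353$)
$80 \left(-18\right) + q = 80 \left(-18\right) + \frac{139}{85} = -1440 + \frac{139}{85} = - \frac{122261}{85}$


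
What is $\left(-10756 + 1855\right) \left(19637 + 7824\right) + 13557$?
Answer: $-244416804$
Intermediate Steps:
$\left(-10756 + 1855\right) \left(19637 + 7824\right) + 13557 = \left(-8901\right) 27461 + 13557 = -244430361 + 13557 = -244416804$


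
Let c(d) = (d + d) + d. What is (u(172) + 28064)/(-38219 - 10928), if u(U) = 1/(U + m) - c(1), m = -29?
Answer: -4012724/7028021 ≈ -0.57096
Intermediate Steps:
c(d) = 3*d (c(d) = 2*d + d = 3*d)
u(U) = -3 + 1/(-29 + U) (u(U) = 1/(U - 29) - 3 = 1/(-29 + U) - 1*3 = 1/(-29 + U) - 3 = -3 + 1/(-29 + U))
(u(172) + 28064)/(-38219 - 10928) = ((88 - 3*172)/(-29 + 172) + 28064)/(-38219 - 10928) = ((88 - 516)/143 + 28064)/(-49147) = ((1/143)*(-428) + 28064)*(-1/49147) = (-428/143 + 28064)*(-1/49147) = (4012724/143)*(-1/49147) = -4012724/7028021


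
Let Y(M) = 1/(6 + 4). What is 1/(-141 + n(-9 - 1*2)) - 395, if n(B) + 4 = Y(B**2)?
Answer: -572365/1449 ≈ -395.01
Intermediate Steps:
Y(M) = 1/10
n(B) = -39/10 (n(B) = -4 + 1/10 = -39/10)
1/(-141 + n(-9 - 1*2)) - 395 = 1/(-141 - 39/10) - 395 = 1/(-1449/10) - 395 = -10/1449 - 395 = -572365/1449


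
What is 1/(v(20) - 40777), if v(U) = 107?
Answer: -1/40670 ≈ -2.4588e-5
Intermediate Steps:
1/(v(20) - 40777) = 1/(107 - 40777) = 1/(-40670) = -1/40670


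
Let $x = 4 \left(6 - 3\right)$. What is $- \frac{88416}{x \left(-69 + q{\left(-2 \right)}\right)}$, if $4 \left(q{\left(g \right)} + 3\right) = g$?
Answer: $\frac{14736}{145} \approx 101.63$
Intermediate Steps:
$x = 12$ ($x = 4 \cdot 3 = 12$)
$q{\left(g \right)} = -3 + \frac{g}{4}$
$- \frac{88416}{x \left(-69 + q{\left(-2 \right)}\right)} = - \frac{88416}{12 \left(-69 + \left(-3 + \frac{1}{4} \left(-2\right)\right)\right)} = - \frac{88416}{12 \left(-69 - \frac{7}{2}\right)} = - \frac{88416}{12 \left(- \frac{145}{2}\right)} = - \frac{88416}{-870} = \left(-88416\right) \left(- \frac{1}{870}\right) = \frac{14736}{145}$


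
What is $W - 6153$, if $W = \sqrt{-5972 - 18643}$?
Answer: $-6153 + 3 i \sqrt{2735} \approx -6153.0 + 156.89 i$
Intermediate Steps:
$W = 3 i \sqrt{2735}$ ($W = \sqrt{-24615} = 3 i \sqrt{2735} \approx 156.89 i$)
$W - 6153 = 3 i \sqrt{2735} - 6153 = -6153 + 3 i \sqrt{2735}$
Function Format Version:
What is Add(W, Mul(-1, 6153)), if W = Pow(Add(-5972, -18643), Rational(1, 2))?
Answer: Add(-6153, Mul(3, I, Pow(2735, Rational(1, 2)))) ≈ Add(-6153.0, Mul(156.89, I))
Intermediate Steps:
W = Mul(3, I, Pow(2735, Rational(1, 2))) (W = Pow(-24615, Rational(1, 2)) = Mul(3, I, Pow(2735, Rational(1, 2))) ≈ Mul(156.89, I))
Add(W, Mul(-1, 6153)) = Add(Mul(3, I, Pow(2735, Rational(1, 2))), Mul(-1, 6153)) = Add(Mul(3, I, Pow(2735, Rational(1, 2))), -6153) = Add(-6153, Mul(3, I, Pow(2735, Rational(1, 2))))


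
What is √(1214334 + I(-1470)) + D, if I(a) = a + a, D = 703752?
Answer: 703752 + √1211394 ≈ 7.0485e+5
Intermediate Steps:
I(a) = 2*a
√(1214334 + I(-1470)) + D = √(1214334 + 2*(-1470)) + 703752 = √(1214334 - 2940) + 703752 = √1211394 + 703752 = 703752 + √1211394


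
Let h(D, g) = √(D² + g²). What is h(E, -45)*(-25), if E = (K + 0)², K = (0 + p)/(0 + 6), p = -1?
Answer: -325*√15529/36 ≈ -1125.0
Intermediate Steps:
K = -⅙ (K = (0 - 1)/(0 + 6) = -1/6 = -1*⅙ = -⅙ ≈ -0.16667)
E = 1/36 (E = (-⅙ + 0)² = (-⅙)² = 1/36 ≈ 0.027778)
h(E, -45)*(-25) = √((1/36)² + (-45)²)*(-25) = √(1/1296 + 2025)*(-25) = √(2624401/1296)*(-25) = (13*√15529/36)*(-25) = -325*√15529/36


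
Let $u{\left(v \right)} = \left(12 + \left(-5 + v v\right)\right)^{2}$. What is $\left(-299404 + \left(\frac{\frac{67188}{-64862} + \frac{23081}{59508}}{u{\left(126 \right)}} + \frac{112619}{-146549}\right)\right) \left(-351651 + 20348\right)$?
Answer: $\frac{4093291878143642257078250269823}{41265644494376947932} \approx 9.9194 \cdot 10^{10}$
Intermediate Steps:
$u{\left(v \right)} = \left(7 + v^{2}\right)^{2}$ ($u{\left(v \right)} = \left(12 + \left(-5 + v^{2}\right)\right)^{2} = \left(7 + v^{2}\right)^{2}$)
$\left(-299404 + \left(\frac{\frac{67188}{-64862} + \frac{23081}{59508}}{u{\left(126 \right)}} + \frac{112619}{-146549}\right)\right) \left(-351651 + 20348\right) = \left(-299404 + \left(\frac{\frac{67188}{-64862} + \frac{23081}{59508}}{\left(7 + 126^{2}\right)^{2}} + \frac{112619}{-146549}\right)\right) \left(-351651 + 20348\right) = \left(-299404 + \left(\frac{67188 \left(- \frac{1}{64862}\right) + 23081 \cdot \frac{1}{59508}}{\left(7 + 15876\right)^{2}} + 112619 \left(- \frac{1}{146549}\right)\right)\right) \left(-331303\right) = \left(-299404 - \left(\frac{8663}{11273} - \frac{- \frac{33594}{32431} + \frac{23081}{59508}}{15883^{2}}\right)\right) \left(-331303\right) = \left(-299404 - \left(\frac{8663}{11273} + \frac{1250571841}{1929903948 \cdot 252269689}\right)\right) \left(-331303\right) = \left(-299404 - \frac{4217635870381448469629}{5488330717752134074956}\right) \left(-331303\right) = \left(- \frac{1643232387853730332026595853}{5488330717752134074956}\right) \left(-331303\right) = \frac{4093291878143642257078250269823}{41265644494376947932}$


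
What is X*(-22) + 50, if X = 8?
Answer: -126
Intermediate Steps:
X*(-22) + 50 = 8*(-22) + 50 = -176 + 50 = -126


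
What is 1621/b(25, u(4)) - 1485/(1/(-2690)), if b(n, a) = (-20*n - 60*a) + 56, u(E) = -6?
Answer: 335548979/84 ≈ 3.9946e+6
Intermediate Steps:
b(n, a) = 56 - 60*a - 20*n (b(n, a) = (-60*a - 20*n) + 56 = 56 - 60*a - 20*n)
1621/b(25, u(4)) - 1485/(1/(-2690)) = 1621/(56 - 60*(-6) - 20*25) - 1485/(1/(-2690)) = 1621/(56 + 360 - 500) - 1485/(-1/2690) = 1621/(-84) - 1485*(-2690) = 1621*(-1/84) + 3994650 = -1621/84 + 3994650 = 335548979/84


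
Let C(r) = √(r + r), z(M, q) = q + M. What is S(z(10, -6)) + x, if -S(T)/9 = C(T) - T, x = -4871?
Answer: -4835 - 18*√2 ≈ -4860.5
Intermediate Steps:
z(M, q) = M + q
C(r) = √2*√r (C(r) = √(2*r) = √2*√r)
S(T) = 9*T - 9*√2*√T (S(T) = -9*(√2*√T - T) = -9*(-T + √2*√T) = 9*T - 9*√2*√T)
S(z(10, -6)) + x = (9*(10 - 6) - 9*√2*√(10 - 6)) - 4871 = (9*4 - 9*√2*√4) - 4871 = (36 - 9*√2*2) - 4871 = (36 - 18*√2) - 4871 = -4835 - 18*√2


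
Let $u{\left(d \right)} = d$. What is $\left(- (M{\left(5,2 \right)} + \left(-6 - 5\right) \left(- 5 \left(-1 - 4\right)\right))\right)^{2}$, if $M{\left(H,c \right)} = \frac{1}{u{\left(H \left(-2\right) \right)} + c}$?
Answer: $\frac{4844401}{64} \approx 75694.0$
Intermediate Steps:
$M{\left(H,c \right)} = \frac{1}{c - 2 H}$ ($M{\left(H,c \right)} = \frac{1}{H \left(-2\right) + c} = \frac{1}{- 2 H + c} = \frac{1}{c - 2 H}$)
$\left(- (M{\left(5,2 \right)} + \left(-6 - 5\right) \left(- 5 \left(-1 - 4\right)\right))\right)^{2} = \left(- (\frac{1}{2 - 10} + \left(-6 - 5\right) \left(- 5 \left(-1 - 4\right)\right))\right)^{2} = \left(- (\frac{1}{2 - 10} - 11 \left(\left(-5\right) \left(-5\right)\right))\right)^{2} = \left(- (\frac{1}{-8} - 275)\right)^{2} = \left(- (- \frac{1}{8} - 275)\right)^{2} = \left(\left(-1\right) \left(- \frac{2201}{8}\right)\right)^{2} = \left(\frac{2201}{8}\right)^{2} = \frac{4844401}{64}$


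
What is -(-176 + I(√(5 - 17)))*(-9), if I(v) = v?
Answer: -1584 + 18*I*√3 ≈ -1584.0 + 31.177*I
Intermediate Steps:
-(-176 + I(√(5 - 17)))*(-9) = -(-176 + √(5 - 17))*(-9) = -(-176 + √(-12))*(-9) = -(-176 + 2*I*√3)*(-9) = -(1584 - 18*I*√3) = -1584 + 18*I*√3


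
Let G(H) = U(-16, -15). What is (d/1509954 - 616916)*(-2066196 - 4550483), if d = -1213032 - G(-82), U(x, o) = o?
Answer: 2054514107164406733/503318 ≈ 4.0819e+12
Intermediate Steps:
G(H) = -15
d = -1213017 (d = -1213032 - 1*(-15) = -1213032 + 15 = -1213017)
(d/1509954 - 616916)*(-2066196 - 4550483) = (-1213017/1509954 - 616916)*(-2066196 - 4550483) = (-1213017*1/1509954 - 616916)*(-6616679) = (-404339/503318 - 616916)*(-6616679) = -310505331627/503318*(-6616679) = 2054514107164406733/503318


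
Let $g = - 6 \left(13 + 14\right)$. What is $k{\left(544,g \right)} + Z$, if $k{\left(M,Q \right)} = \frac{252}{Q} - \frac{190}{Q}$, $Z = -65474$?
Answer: $- \frac{5303425}{81} \approx -65474.0$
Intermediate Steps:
$g = -162$ ($g = \left(-6\right) 27 = -162$)
$k{\left(M,Q \right)} = \frac{62}{Q}$
$k{\left(544,g \right)} + Z = \frac{62}{-162} - 65474 = 62 \left(- \frac{1}{162}\right) - 65474 = - \frac{31}{81} - 65474 = - \frac{5303425}{81}$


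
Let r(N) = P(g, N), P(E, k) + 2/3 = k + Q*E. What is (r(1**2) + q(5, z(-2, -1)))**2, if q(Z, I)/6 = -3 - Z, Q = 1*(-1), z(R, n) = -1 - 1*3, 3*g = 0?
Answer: 20449/9 ≈ 2272.1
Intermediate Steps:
g = 0 (g = (1/3)*0 = 0)
z(R, n) = -4 (z(R, n) = -1 - 3 = -4)
Q = -1
P(E, k) = -2/3 + k - E (P(E, k) = -2/3 + (k - E) = -2/3 + k - E)
r(N) = -2/3 + N (r(N) = -2/3 + N - 1*0 = -2/3 + N + 0 = -2/3 + N)
q(Z, I) = -18 - 6*Z (q(Z, I) = 6*(-3 - Z) = -18 - 6*Z)
(r(1**2) + q(5, z(-2, -1)))**2 = ((-2/3 + 1**2) + (-18 - 6*5))**2 = ((-2/3 + 1) + (-18 - 30))**2 = (1/3 - 48)**2 = (-143/3)**2 = 20449/9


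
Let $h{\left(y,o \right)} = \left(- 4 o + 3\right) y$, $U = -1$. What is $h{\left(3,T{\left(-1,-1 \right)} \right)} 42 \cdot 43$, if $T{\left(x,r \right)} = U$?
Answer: $37926$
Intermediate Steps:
$T{\left(x,r \right)} = -1$
$h{\left(y,o \right)} = y \left(3 - 4 o\right)$ ($h{\left(y,o \right)} = \left(3 - 4 o\right) y = y \left(3 - 4 o\right)$)
$h{\left(3,T{\left(-1,-1 \right)} \right)} 42 \cdot 43 = 3 \left(3 - -4\right) 42 \cdot 43 = 3 \left(3 + 4\right) 42 \cdot 43 = 3 \cdot 7 \cdot 42 \cdot 43 = 21 \cdot 42 \cdot 43 = 882 \cdot 43 = 37926$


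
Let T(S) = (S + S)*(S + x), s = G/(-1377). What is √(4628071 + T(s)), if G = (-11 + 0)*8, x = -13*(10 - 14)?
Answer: √8775432254951/1377 ≈ 2151.3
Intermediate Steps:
x = 52 (x = -13*(-4) = 52)
G = -88 (G = -11*8 = -88)
s = 88/1377 (s = -88/(-1377) = -88*(-1/1377) = 88/1377 ≈ 0.063907)
T(S) = 2*S*(52 + S) (T(S) = (S + S)*(S + 52) = (2*S)*(52 + S) = 2*S*(52 + S))
√(4628071 + T(s)) = √(4628071 + 2*(88/1377)*(52 + 88/1377)) = √(4628071 + 2*(88/1377)*(71692/1377)) = √(4628071 + 12617792/1896129) = √(8775432254951/1896129) = √8775432254951/1377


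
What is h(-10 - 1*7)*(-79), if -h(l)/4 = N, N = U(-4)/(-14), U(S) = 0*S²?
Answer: 0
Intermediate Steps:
U(S) = 0
N = 0 (N = 0/(-14) = 0*(-1/14) = 0)
h(l) = 0 (h(l) = -4*0 = 0)
h(-10 - 1*7)*(-79) = 0*(-79) = 0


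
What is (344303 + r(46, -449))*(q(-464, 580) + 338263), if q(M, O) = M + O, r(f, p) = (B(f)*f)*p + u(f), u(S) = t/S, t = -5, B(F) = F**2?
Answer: -674910386706369/46 ≈ -1.4672e+13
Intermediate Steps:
u(S) = -5/S
r(f, p) = -5/f + p*f**3 (r(f, p) = (f**2*f)*p - 5/f = f**3*p - 5/f = p*f**3 - 5/f = -5/f + p*f**3)
(344303 + r(46, -449))*(q(-464, 580) + 338263) = (344303 + (-5 - 449*46**4)/46)*((-464 + 580) + 338263) = (344303 + (-5 - 449*4477456)/46)*(116 + 338263) = (344303 + (-5 - 2010377744)/46)*338379 = (344303 + (1/46)*(-2010377749))*338379 = (344303 - 2010377749/46)*338379 = -1994539811/46*338379 = -674910386706369/46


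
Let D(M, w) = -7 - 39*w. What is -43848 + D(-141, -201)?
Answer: -36016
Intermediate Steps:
-43848 + D(-141, -201) = -43848 + (-7 - 39*(-201)) = -43848 + (-7 + 7839) = -43848 + 7832 = -36016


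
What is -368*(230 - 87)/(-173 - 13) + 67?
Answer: 32543/93 ≈ 349.92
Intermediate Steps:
-368*(230 - 87)/(-173 - 13) + 67 = -52624/(-186) + 67 = -52624*(-1)/186 + 67 = -368*(-143/186) + 67 = 26312/93 + 67 = 32543/93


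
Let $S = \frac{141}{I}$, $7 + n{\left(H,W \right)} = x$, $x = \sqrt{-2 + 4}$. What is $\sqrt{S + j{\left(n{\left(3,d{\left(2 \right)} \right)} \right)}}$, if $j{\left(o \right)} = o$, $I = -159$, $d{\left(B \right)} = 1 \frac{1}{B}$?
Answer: $\frac{\sqrt{-22154 + 2809 \sqrt{2}}}{53} \approx 2.5441 i$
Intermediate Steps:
$d{\left(B \right)} = \frac{1}{B}$
$x = \sqrt{2} \approx 1.4142$
$n{\left(H,W \right)} = -7 + \sqrt{2}$
$S = - \frac{47}{53}$ ($S = \frac{141}{-159} = 141 \left(- \frac{1}{159}\right) = - \frac{47}{53} \approx -0.88679$)
$\sqrt{S + j{\left(n{\left(3,d{\left(2 \right)} \right)} \right)}} = \sqrt{- \frac{47}{53} - \left(7 - \sqrt{2}\right)} = \sqrt{- \frac{418}{53} + \sqrt{2}}$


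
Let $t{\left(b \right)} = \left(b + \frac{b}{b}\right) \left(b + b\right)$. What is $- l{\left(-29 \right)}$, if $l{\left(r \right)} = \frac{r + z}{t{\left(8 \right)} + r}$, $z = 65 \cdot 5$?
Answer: $- \frac{296}{115} \approx -2.5739$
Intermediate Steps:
$z = 325$
$t{\left(b \right)} = 2 b \left(1 + b\right)$ ($t{\left(b \right)} = \left(b + 1\right) 2 b = \left(1 + b\right) 2 b = 2 b \left(1 + b\right)$)
$l{\left(r \right)} = \frac{325 + r}{144 + r}$ ($l{\left(r \right)} = \frac{r + 325}{2 \cdot 8 \left(1 + 8\right) + r} = \frac{325 + r}{2 \cdot 8 \cdot 9 + r} = \frac{325 + r}{144 + r}$)
$- l{\left(-29 \right)} = - \frac{325 - 29}{144 - 29} = - \frac{296}{115}$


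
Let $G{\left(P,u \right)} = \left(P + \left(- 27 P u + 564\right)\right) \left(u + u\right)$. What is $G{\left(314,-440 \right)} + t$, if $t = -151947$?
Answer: $-3283606187$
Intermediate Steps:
$G{\left(P,u \right)} = 2 u \left(564 + P - 27 P u\right)$ ($G{\left(P,u \right)} = \left(P - \left(-564 + 27 P u\right)\right) 2 u = \left(564 + P - 27 P u\right) 2 u = 2 u \left(564 + P - 27 P u\right)$)
$G{\left(314,-440 \right)} + t = 2 \left(-440\right) \left(564 + 314 - 8478 \left(-440\right)\right) - 151947 = 2 \left(-440\right) \left(564 + 314 + 3730320\right) - 151947 = 2 \left(-440\right) 3731198 - 151947 = -3283454240 - 151947 = -3283606187$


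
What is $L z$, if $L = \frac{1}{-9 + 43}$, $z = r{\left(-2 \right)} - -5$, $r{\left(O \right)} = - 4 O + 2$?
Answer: $\frac{15}{34} \approx 0.44118$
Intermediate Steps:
$r{\left(O \right)} = 2 - 4 O$
$z = 15$ ($z = \left(2 - -8\right) - -5 = \left(2 + 8\right) + 5 = 10 + 5 = 15$)
$L = \frac{1}{34} \approx 0.029412$
$L z = \frac{1}{34} \cdot 15 = \frac{15}{34}$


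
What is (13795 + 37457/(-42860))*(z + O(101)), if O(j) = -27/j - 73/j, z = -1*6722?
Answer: -200724417877173/2164430 ≈ -9.2738e+7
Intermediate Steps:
z = -6722
O(j) = -100/j
(13795 + 37457/(-42860))*(z + O(101)) = (13795 + 37457/(-42860))*(-6722 - 100/101) = (13795 + 37457*(-1/42860))*(-6722 - 100*1/101) = (13795 - 37457/42860)*(-6722 - 100/101) = (591216243/42860)*(-679022/101) = -200724417877173/2164430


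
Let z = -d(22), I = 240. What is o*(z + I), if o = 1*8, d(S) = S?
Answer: 1744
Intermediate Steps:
o = 8
z = -22 (z = -1*22 = -22)
o*(z + I) = 8*(-22 + 240) = 8*218 = 1744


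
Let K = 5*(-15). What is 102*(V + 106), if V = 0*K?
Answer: 10812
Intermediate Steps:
K = -75
V = 0 (V = 0*(-75) = 0)
102*(V + 106) = 102*(0 + 106) = 102*106 = 10812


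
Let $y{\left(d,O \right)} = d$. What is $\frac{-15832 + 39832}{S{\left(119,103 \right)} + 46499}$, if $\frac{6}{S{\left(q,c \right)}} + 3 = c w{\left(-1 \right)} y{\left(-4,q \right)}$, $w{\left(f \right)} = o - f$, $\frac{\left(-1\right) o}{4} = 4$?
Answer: $\frac{49416000}{95741443} \approx 0.51614$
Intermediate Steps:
$o = -16$ ($o = \left(-4\right) 4 = -16$)
$w{\left(f \right)} = -16 - f$
$S{\left(q,c \right)} = \frac{6}{-3 + 60 c}$ ($S{\left(q,c \right)} = \frac{6}{-3 + c \left(-16 - -1\right) \left(-4\right)} = \frac{6}{-3 + c \left(-16 + 1\right) \left(-4\right)} = \frac{6}{-3 + c \left(-15\right) \left(-4\right)} = \frac{6}{-3 + - 15 c \left(-4\right)} = \frac{6}{-3 + 60 c}$)
$\frac{-15832 + 39832}{S{\left(119,103 \right)} + 46499} = \frac{-15832 + 39832}{\frac{2}{-1 + 20 \cdot 103} + 46499} = \frac{24000}{\frac{2}{-1 + 2060} + 46499} = \frac{24000}{\frac{2}{2059} + 46499} = \frac{24000}{\frac{95741443}{2059}} = 24000 \cdot \frac{2059}{95741443} = \frac{49416000}{95741443}$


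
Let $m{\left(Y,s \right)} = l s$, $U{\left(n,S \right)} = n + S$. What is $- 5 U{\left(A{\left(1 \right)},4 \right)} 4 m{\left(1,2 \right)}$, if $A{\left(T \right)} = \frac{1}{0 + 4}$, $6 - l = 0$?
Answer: $-1020$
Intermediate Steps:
$l = 6$ ($l = 6 - 0 = 6 + 0 = 6$)
$A{\left(T \right)} = \frac{1}{4}$
$U{\left(n,S \right)} = S + n$
$m{\left(Y,s \right)} = 6 s$
$- 5 U{\left(A{\left(1 \right)},4 \right)} 4 m{\left(1,2 \right)} = - 5 \left(4 + \frac{1}{4}\right) 4 \cdot 6 \cdot 2 = \left(-5\right) \frac{17}{4} \cdot 4 \cdot 12 = \left(- \frac{85}{4}\right) 4 \cdot 12 = \left(-85\right) 12 = -1020$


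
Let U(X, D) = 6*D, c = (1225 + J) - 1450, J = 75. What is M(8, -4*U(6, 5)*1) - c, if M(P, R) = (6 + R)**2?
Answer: 13146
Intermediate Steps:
c = -150 (c = (1225 + 75) - 1450 = 1300 - 1450 = -150)
M(8, -4*U(6, 5)*1) - c = (6 - 24*5*1)**2 - 1*(-150) = (6 - 4*30*1)**2 + 150 = (6 - 120*1)**2 + 150 = (6 - 120)**2 + 150 = (-114)**2 + 150 = 12996 + 150 = 13146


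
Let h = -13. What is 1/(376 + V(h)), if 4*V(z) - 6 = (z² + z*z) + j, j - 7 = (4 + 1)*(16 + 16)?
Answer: 4/2015 ≈ 0.0019851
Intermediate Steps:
j = 167 (j = 7 + (4 + 1)*(16 + 16) = 7 + 5*32 = 7 + 160 = 167)
V(z) = 173/4 + z²/2 (V(z) = 3/2 + ((z² + z*z) + 167)/4 = 3/2 + ((z² + z²) + 167)/4 = 3/2 + (2*z² + 167)/4 = 3/2 + (167 + 2*z²)/4 = 3/2 + (167/4 + z²/2) = 173/4 + z²/2)
1/(376 + V(h)) = 1/(376 + (173/4 + (½)*(-13)²)) = 1/(376 + (173/4 + (½)*169)) = 1/(376 + (173/4 + 169/2)) = 1/(376 + 511/4) = 1/(2015/4) = 4/2015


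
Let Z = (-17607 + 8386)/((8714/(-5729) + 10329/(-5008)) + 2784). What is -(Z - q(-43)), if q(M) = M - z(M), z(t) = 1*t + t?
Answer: 11804389829/254864095 ≈ 46.316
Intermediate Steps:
z(t) = 2*t (z(t) = t + t = 2*t)
q(M) = -M (q(M) = M - 2*M = -M)
Z = -845233744/254864095 (Z = -9221/((8714*(-1/5729) + 10329*(-1/5008)) + 2784) = -9221/((-8714/5729 - 33/16) + 2784) = -9221/(-328481/91664 + 2784) = -9221/254864095/91664 = -9221*91664/254864095 = -845233744/254864095 ≈ -3.3164)
-(Z - q(-43)) = -(-845233744/254864095 - (-1)*(-43)) = -(-845233744/254864095 - 1*43) = -(-845233744/254864095 - 43) = -1*(-11804389829/254864095) = 11804389829/254864095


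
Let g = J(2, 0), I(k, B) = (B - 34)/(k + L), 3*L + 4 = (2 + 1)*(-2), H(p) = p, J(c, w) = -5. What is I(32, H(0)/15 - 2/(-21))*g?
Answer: 1780/301 ≈ 5.9136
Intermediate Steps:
L = -10/3 (L = -4/3 + ((2 + 1)*(-2))/3 = -4/3 + (3*(-2))/3 = -4/3 + (⅓)*(-6) = -4/3 - 2 = -10/3 ≈ -3.3333)
I(k, B) = (-34 + B)/(-10/3 + k) (I(k, B) = (B - 34)/(k - 10/3) = (-34 + B)/(-10/3 + k))
g = -5
I(32, H(0)/15 - 2/(-21))*g = (3*(-34 + (0/15 - 2/(-21)))/(-10 + 3*32))*(-5) = (3*(-34 + (0*(1/15) - 2*(-1/21)))/(-10 + 96))*(-5) = (3*(-34 + (0 + 2/21))/86)*(-5) = (3*(1/86)*(-34 + 2/21))*(-5) = (3*(1/86)*(-712/21))*(-5) = -356/301*(-5) = 1780/301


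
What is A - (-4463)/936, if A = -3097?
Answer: -2894329/936 ≈ -3092.2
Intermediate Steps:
A - (-4463)/936 = -3097 - (-4463)/936 = -3097 - 1*(-4463/936) = -3097 + 4463/936 = -2894329/936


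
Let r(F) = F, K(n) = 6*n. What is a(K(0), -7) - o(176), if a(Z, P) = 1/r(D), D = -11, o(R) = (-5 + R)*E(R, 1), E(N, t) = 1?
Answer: -1882/11 ≈ -171.09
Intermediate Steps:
o(R) = -5 + R (o(R) = (-5 + R)*1 = -5 + R)
a(Z, P) = -1/11 (a(Z, P) = 1/(-11) = -1/11)
a(K(0), -7) - o(176) = -1/11 - (-5 + 176) = -1/11 - 1*171 = -1/11 - 171 = -1882/11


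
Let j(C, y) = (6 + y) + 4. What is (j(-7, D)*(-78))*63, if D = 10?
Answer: -98280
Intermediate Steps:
j(C, y) = 10 + y
(j(-7, D)*(-78))*63 = ((10 + 10)*(-78))*63 = (20*(-78))*63 = -1560*63 = -98280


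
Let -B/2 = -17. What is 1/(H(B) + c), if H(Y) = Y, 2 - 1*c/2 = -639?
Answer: 1/1316 ≈ 0.00075988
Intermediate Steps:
B = 34 (B = -2*(-17) = 34)
c = 1282 (c = 4 - 2*(-639) = 4 + 1278 = 1282)
1/(H(B) + c) = 1/(34 + 1282) = 1/1316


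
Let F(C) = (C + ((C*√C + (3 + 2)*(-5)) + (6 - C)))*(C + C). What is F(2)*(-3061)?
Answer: 232636 - 24488*√2 ≈ 1.9800e+5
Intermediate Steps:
F(C) = 2*C*(-19 + C^(3/2)) (F(C) = (C + ((C^(3/2) + 5*(-5)) + (6 - C)))*(2*C) = (C + ((C^(3/2) - 25) + (6 - C)))*(2*C) = (C + ((-25 + C^(3/2)) + (6 - C)))*(2*C) = (C + (-19 + C^(3/2) - C))*(2*C) = (-19 + C^(3/2))*(2*C) = 2*C*(-19 + C^(3/2)))
F(2)*(-3061) = (-38*2 + 2*2^(5/2))*(-3061) = (-76 + 2*(4*√2))*(-3061) = (-76 + 8*√2)*(-3061) = 232636 - 24488*√2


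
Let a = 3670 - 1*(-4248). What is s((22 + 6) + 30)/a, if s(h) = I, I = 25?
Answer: 25/7918 ≈ 0.0031574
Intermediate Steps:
s(h) = 25
a = 7918 (a = 3670 + 4248 = 7918)
s((22 + 6) + 30)/a = 25/7918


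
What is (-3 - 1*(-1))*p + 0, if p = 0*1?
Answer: 0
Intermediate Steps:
p = 0
(-3 - 1*(-1))*p + 0 = (-3 - 1*(-1))*0 + 0 = (-3 + 1)*0 + 0 = -2*0 + 0 = 0 + 0 = 0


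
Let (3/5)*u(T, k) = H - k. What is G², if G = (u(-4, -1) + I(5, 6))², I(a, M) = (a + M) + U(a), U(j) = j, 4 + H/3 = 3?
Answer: 2085136/81 ≈ 25742.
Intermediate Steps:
H = -3 (H = -12 + 3*3 = -12 + 9 = -3)
u(T, k) = -5 - 5*k/3 (u(T, k) = 5*(-3 - k)/3 = -5 - 5*k/3)
I(a, M) = M + 2*a (I(a, M) = (a + M) + a = (M + a) + a = M + 2*a)
G = 1444/9 (G = ((-5 - 5/3*(-1)) + (6 + 2*5))² = ((-5 + 5/3) + (6 + 10))² = (-10/3 + 16)² = (38/3)² = 1444/9 ≈ 160.44)
G² = (1444/9)² = 2085136/81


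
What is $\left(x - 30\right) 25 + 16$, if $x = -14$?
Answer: $-1084$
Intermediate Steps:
$\left(x - 30\right) 25 + 16 = \left(-14 - 30\right) 25 + 16 = \left(-44\right) 25 + 16 = -1100 + 16 = -1084$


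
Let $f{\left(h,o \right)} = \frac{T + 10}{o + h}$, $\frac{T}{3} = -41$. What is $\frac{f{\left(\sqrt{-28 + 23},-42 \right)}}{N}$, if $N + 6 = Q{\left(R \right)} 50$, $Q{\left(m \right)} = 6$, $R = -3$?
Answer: $\frac{113}{12383} + \frac{113 i \sqrt{5}}{520086} \approx 0.0091254 + 0.00048583 i$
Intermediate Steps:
$T = -123$ ($T = 3 \left(-41\right) = -123$)
$N = 294$ ($N = -6 + 6 \cdot 50 = -6 + 300 = 294$)
$f{\left(h,o \right)} = - \frac{113}{h + o}$ ($f{\left(h,o \right)} = \frac{-123 + 10}{o + h} = - \frac{113}{h + o}$)
$\frac{f{\left(\sqrt{-28 + 23},-42 \right)}}{N} = \frac{\left(-113\right) \frac{1}{\sqrt{-28 + 23} - 42}}{294} = - \frac{113}{\sqrt{-5} - 42} \cdot \frac{1}{294} = - \frac{113}{i \sqrt{5} - 42} \cdot \frac{1}{294} = - \frac{113}{-42 + i \sqrt{5}} \cdot \frac{1}{294} = - \frac{113}{294 \left(-42 + i \sqrt{5}\right)}$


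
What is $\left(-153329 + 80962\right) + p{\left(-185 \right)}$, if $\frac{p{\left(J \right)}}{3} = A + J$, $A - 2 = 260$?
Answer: $-72136$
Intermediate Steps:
$A = 262$ ($A = 2 + 260 = 262$)
$p{\left(J \right)} = 786 + 3 J$ ($p{\left(J \right)} = 3 \left(262 + J\right) = 786 + 3 J$)
$\left(-153329 + 80962\right) + p{\left(-185 \right)} = \left(-153329 + 80962\right) + \left(786 + 3 \left(-185\right)\right) = -72367 + \left(786 - 555\right) = -72367 + 231 = -72136$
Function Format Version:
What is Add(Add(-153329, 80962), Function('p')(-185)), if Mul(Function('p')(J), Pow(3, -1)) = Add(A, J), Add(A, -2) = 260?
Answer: -72136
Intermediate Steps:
A = 262 (A = Add(2, 260) = 262)
Function('p')(J) = Add(786, Mul(3, J)) (Function('p')(J) = Mul(3, Add(262, J)) = Add(786, Mul(3, J)))
Add(Add(-153329, 80962), Function('p')(-185)) = Add(Add(-153329, 80962), Add(786, Mul(3, -185))) = Add(-72367, Add(786, -555)) = Add(-72367, 231) = -72136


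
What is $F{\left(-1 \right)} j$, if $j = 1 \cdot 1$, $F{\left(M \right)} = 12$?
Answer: $12$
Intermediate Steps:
$j = 1$
$F{\left(-1 \right)} j = 12 \cdot 1 = 12$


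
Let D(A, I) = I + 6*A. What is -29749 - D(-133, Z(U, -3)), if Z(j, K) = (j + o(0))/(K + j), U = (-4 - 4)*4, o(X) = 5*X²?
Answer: -1013317/35 ≈ -28952.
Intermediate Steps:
U = -32 (U = -8*4 = -32)
Z(j, K) = j/(K + j) (Z(j, K) = (j + 5*0²)/(K + j) = (j + 5*0)/(K + j) = (j + 0)/(K + j) = j/(K + j))
-29749 - D(-133, Z(U, -3)) = -29749 - (-32/(-3 - 32) + 6*(-133)) = -29749 - (-32/(-35) - 798) = -29749 - (-32*(-1/35) - 798) = -29749 - (32/35 - 798) = -29749 - 1*(-27898/35) = -29749 + 27898/35 = -1013317/35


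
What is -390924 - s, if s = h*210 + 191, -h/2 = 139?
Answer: -332735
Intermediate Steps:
h = -278 (h = -2*139 = -278)
s = -58189 (s = -278*210 + 191 = -58380 + 191 = -58189)
-390924 - s = -390924 - 1*(-58189) = -390924 + 58189 = -332735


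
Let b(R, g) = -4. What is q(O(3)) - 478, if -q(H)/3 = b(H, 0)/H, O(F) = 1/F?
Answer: -442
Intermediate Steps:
q(H) = 12/H (q(H) = -(-12)/H = 12/H)
q(O(3)) - 478 = 12/(1/3) - 478 = 12/(⅓) - 478 = 12*3 - 478 = 36 - 478 = -442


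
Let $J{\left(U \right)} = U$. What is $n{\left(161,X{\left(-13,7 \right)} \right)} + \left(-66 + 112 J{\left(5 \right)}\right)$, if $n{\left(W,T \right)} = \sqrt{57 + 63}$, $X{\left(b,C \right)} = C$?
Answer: $494 + 2 \sqrt{30} \approx 504.95$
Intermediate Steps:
$n{\left(W,T \right)} = 2 \sqrt{30}$ ($n{\left(W,T \right)} = \sqrt{120} = 2 \sqrt{30}$)
$n{\left(161,X{\left(-13,7 \right)} \right)} + \left(-66 + 112 J{\left(5 \right)}\right) = 2 \sqrt{30} + \left(-66 + 112 \cdot 5\right) = 2 \sqrt{30} + \left(-66 + 560\right) = 2 \sqrt{30} + 494 = 494 + 2 \sqrt{30}$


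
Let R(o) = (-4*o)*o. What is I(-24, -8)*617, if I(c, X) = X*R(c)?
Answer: 11372544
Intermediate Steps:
R(o) = -4*o²
I(c, X) = -4*X*c² (I(c, X) = X*(-4*c²) = -4*X*c²)
I(-24, -8)*617 = -4*(-8)*(-24)²*617 = -4*(-8)*576*617 = 18432*617 = 11372544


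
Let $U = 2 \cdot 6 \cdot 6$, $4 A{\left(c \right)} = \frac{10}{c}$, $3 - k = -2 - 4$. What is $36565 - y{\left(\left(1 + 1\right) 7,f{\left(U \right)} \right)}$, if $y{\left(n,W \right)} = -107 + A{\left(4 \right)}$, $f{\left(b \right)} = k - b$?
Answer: $\frac{293371}{8} \approx 36671.0$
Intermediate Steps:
$k = 9$ ($k = 3 - \left(-2 - 4\right) = 3 - -6 = 3 + 6 = 9$)
$A{\left(c \right)} = \frac{5}{2 c}$ ($A{\left(c \right)} = \frac{10 \frac{1}{c}}{4} = \frac{5}{2 c}$)
$U = 72$ ($U = 12 \cdot 6 = 72$)
$f{\left(b \right)} = 9 - b$
$y{\left(n,W \right)} = - \frac{851}{8}$ ($y{\left(n,W \right)} = -107 + \frac{5}{2 \cdot 4} = -107 + \frac{5}{2} \cdot \frac{1}{4} = -107 + \frac{5}{8} = - \frac{851}{8}$)
$36565 - y{\left(\left(1 + 1\right) 7,f{\left(U \right)} \right)} = 36565 - - \frac{851}{8} = 36565 + \frac{851}{8} = \frac{293371}{8}$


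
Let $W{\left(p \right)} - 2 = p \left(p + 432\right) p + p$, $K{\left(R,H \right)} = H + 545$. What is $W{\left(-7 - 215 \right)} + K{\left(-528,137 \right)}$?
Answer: $10350102$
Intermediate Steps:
$K{\left(R,H \right)} = 545 + H$
$W{\left(p \right)} = 2 + p + p^{2} \left(432 + p\right)$ ($W{\left(p \right)} = 2 + \left(p \left(p + 432\right) p + p\right) = 2 + \left(p \left(432 + p\right) p + p\right) = 2 + \left(p^{2} \left(432 + p\right) + p\right) = 2 + \left(p + p^{2} \left(432 + p\right)\right) = 2 + p + p^{2} \left(432 + p\right)$)
$W{\left(-7 - 215 \right)} + K{\left(-528,137 \right)} = \left(2 - 222 + \left(-7 - 215\right)^{3} + 432 \left(-7 - 215\right)^{2}\right) + \left(545 + 137\right) = \left(2 - 222 + \left(-222\right)^{3} + 432 \left(-222\right)^{2}\right) + 682 = \left(2 - 222 - 10941048 + 432 \cdot 49284\right) + 682 = \left(2 - 222 - 10941048 + 21290688\right) + 682 = 10349420 + 682 = 10350102$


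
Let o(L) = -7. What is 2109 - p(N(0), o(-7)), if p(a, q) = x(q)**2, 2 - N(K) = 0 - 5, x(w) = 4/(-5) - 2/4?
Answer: 210731/100 ≈ 2107.3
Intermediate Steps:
x(w) = -13/10 (x(w) = 4*(-1/5) - 2*1/4 = -4/5 - 1/2 = -13/10)
N(K) = 7 (N(K) = 2 - (0 - 5) = 2 - 1*(-5) = 2 + 5 = 7)
p(a, q) = 169/100 (p(a, q) = (-13/10)**2 = 169/100)
2109 - p(N(0), o(-7)) = 2109 - 1*169/100 = 2109 - 169/100 = 210731/100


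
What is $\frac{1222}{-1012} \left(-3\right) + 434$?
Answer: $\frac{221437}{506} \approx 437.62$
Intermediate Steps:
$\frac{1222}{-1012} \left(-3\right) + 434 = 1222 \left(- \frac{1}{1012}\right) \left(-3\right) + 434 = \left(- \frac{611}{506}\right) \left(-3\right) + 434 = \frac{1833}{506} + 434 = \frac{221437}{506}$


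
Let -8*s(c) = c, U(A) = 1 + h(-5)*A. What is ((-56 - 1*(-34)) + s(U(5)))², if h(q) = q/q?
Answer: 8281/16 ≈ 517.56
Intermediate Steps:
h(q) = 1
U(A) = 1 + A (U(A) = 1 + 1*A = 1 + A)
s(c) = -c/8
((-56 - 1*(-34)) + s(U(5)))² = ((-56 - 1*(-34)) - (1 + 5)/8)² = ((-56 + 34) - ⅛*6)² = (-22 - ¾)² = (-91/4)² = 8281/16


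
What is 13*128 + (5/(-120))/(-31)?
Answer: 1238017/744 ≈ 1664.0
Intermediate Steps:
13*128 + (5/(-120))/(-31) = 1664 + (5*(-1/120))*(-1/31) = 1664 - 1/24*(-1/31) = 1664 + 1/744 = 1238017/744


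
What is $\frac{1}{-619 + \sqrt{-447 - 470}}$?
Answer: $- \frac{619}{384078} - \frac{i \sqrt{917}}{384078} \approx -0.0016117 - 7.8843 \cdot 10^{-5} i$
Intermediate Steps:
$\frac{1}{-619 + \sqrt{-447 - 470}} = \frac{1}{-619 + \sqrt{-917}} = \frac{1}{-619 + i \sqrt{917}}$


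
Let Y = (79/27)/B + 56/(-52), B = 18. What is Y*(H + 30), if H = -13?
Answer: -98209/6318 ≈ -15.544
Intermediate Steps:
Y = -5777/6318 (Y = (79/27)/18 + 56/(-52) = (79*(1/27))*(1/18) + 56*(-1/52) = (79/27)*(1/18) - 14/13 = 79/486 - 14/13 = -5777/6318 ≈ -0.91437)
Y*(H + 30) = -5777*(-13 + 30)/6318 = -5777/6318*17 = -98209/6318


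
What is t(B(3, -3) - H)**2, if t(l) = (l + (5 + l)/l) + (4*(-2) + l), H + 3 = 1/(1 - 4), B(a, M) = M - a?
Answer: 116281/576 ≈ 201.88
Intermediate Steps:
H = -10/3 (H = -3 + 1/(1 - 4) = -3 + 1/(-3) = -3 - 1/3 = -10/3 ≈ -3.3333)
t(l) = -8 + 2*l + (5 + l)/l (t(l) = (l + (5 + l)/l) + (-8 + l) = -8 + 2*l + (5 + l)/l)
t(B(3, -3) - H)**2 = (-7 + 2*((-3 - 1*3) - 1*(-10/3)) + 5/((-3 - 1*3) - 1*(-10/3)))**2 = (-7 + 2*((-3 - 3) + 10/3) + 5/((-3 - 3) + 10/3))**2 = (-7 + 2*(-6 + 10/3) + 5/(-6 + 10/3))**2 = (-7 + 2*(-8/3) + 5/(-8/3))**2 = (-7 - 16/3 + 5*(-3/8))**2 = (-7 - 16/3 - 15/8)**2 = (-341/24)**2 = 116281/576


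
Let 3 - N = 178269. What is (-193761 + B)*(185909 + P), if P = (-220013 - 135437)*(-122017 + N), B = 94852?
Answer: -10557129091819431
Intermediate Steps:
N = -178266 (N = 3 - 1*178269 = 3 - 178269 = -178266)
P = 106735592350 (P = (-220013 - 135437)*(-122017 - 178266) = -355450*(-300283) = 106735592350)
(-193761 + B)*(185909 + P) = (-193761 + 94852)*(185909 + 106735592350) = -98909*106735778259 = -10557129091819431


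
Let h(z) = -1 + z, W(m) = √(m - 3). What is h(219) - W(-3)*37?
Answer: 218 - 37*I*√6 ≈ 218.0 - 90.631*I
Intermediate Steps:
W(m) = √(-3 + m)
h(219) - W(-3)*37 = (-1 + 219) - √(-3 - 3)*37 = 218 - √(-6)*37 = 218 - I*√6*37 = 218 - 37*I*√6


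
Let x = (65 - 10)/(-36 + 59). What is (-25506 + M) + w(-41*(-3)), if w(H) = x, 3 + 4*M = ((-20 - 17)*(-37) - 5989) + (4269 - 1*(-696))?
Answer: -1169233/46 ≈ -25418.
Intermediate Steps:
x = 55/23 ≈ 2.3913
M = 171/2 (M = -¾ + (((-20 - 17)*(-37) - 5989) + (4269 - 1*(-696)))/4 = -¾ + ((-37*(-37) - 5989) + (4269 + 696))/4 = -¾ + ((1369 - 5989) + 4965)/4 = -¾ + (-4620 + 4965)/4 = -¾ + (¼)*345 = -¾ + 345/4 = 171/2 ≈ 85.500)
w(H) = 55/23
(-25506 + M) + w(-41*(-3)) = (-25506 + 171/2) + 55/23 = -50841/2 + 55/23 = -1169233/46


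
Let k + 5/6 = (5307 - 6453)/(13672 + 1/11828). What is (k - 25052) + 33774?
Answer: 2820614771677/323424834 ≈ 8721.1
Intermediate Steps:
k = -296630471/323424834 (k = -⅚ + (5307 - 6453)/(13672 + 1/11828) = -⅚ - 1146/(13672 + 1/11828) = -⅚ - 1146/161712417/11828 = -⅚ - 1146*11828/161712417 = -⅚ - 4518296/53904139 = -296630471/323424834 ≈ -0.91715)
(k - 25052) + 33774 = (-296630471/323424834 - 25052) + 33774 = -8102735571839/323424834 + 33774 = 2820614771677/323424834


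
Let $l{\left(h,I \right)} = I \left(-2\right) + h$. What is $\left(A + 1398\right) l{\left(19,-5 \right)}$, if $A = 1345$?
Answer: $79547$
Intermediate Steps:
$l{\left(h,I \right)} = h - 2 I$ ($l{\left(h,I \right)} = - 2 I + h = h - 2 I$)
$\left(A + 1398\right) l{\left(19,-5 \right)} = \left(1345 + 1398\right) \left(19 - -10\right) = 2743 \left(19 + 10\right) = 2743 \cdot 29 = 79547$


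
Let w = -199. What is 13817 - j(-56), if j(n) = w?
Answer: 14016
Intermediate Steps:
j(n) = -199
13817 - j(-56) = 13817 - 1*(-199) = 13817 + 199 = 14016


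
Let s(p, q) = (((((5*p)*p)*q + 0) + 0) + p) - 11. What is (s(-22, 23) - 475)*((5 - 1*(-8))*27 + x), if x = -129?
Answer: 12243744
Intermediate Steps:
s(p, q) = -11 + p + 5*q*p**2 (s(p, q) = ((((5*p**2)*q + 0) + 0) + p) - 11 = (((5*q*p**2 + 0) + 0) + p) - 11 = ((5*q*p**2 + 0) + p) - 11 = (5*q*p**2 + p) - 11 = (p + 5*q*p**2) - 11 = -11 + p + 5*q*p**2)
(s(-22, 23) - 475)*((5 - 1*(-8))*27 + x) = ((-11 - 22 + 5*23*(-22)**2) - 475)*((5 - 1*(-8))*27 - 129) = ((-11 - 22 + 5*23*484) - 475)*((5 + 8)*27 - 129) = ((-11 - 22 + 55660) - 475)*(13*27 - 129) = (55627 - 475)*(351 - 129) = 55152*222 = 12243744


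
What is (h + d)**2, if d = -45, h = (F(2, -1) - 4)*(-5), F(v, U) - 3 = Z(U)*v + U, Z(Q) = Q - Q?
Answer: 1225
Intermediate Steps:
Z(Q) = 0
F(v, U) = 3 + U (F(v, U) = 3 + (0*v + U) = 3 + (0 + U) = 3 + U)
h = 10 (h = ((3 - 1) - 4)*(-5) = (2 - 4)*(-5) = -2*(-5) = 10)
(h + d)**2 = (10 - 45)**2 = (-35)**2 = 1225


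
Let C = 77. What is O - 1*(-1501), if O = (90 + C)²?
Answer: 29390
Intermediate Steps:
O = 27889 (O = (90 + 77)² = 167² = 27889)
O - 1*(-1501) = 27889 - 1*(-1501) = 27889 + 1501 = 29390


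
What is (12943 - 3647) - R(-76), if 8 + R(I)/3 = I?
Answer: 9548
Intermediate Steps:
R(I) = -24 + 3*I
(12943 - 3647) - R(-76) = (12943 - 3647) - (-24 + 3*(-76)) = 9296 - (-24 - 228) = 9296 - 1*(-252) = 9296 + 252 = 9548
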